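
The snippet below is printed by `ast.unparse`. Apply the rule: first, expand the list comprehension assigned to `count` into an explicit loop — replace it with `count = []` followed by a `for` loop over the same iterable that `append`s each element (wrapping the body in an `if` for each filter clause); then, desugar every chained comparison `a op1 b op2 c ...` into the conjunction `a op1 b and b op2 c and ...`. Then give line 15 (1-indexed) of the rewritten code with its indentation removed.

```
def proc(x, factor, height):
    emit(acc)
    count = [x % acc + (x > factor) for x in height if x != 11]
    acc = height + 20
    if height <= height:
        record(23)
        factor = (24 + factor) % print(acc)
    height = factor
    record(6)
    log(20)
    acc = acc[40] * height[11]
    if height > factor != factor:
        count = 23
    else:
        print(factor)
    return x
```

Transformed code:
def proc(x, factor, height):
    emit(acc)
    count = []
    for x in height:
        if x != 11:
            count.append(x % acc + (x > factor))
    acc = height + 20
    if height <= height:
        record(23)
        factor = (24 + factor) % print(acc)
    height = factor
    record(6)
    log(20)
    acc = acc[40] * height[11]
    if height > factor and factor != factor:
        count = 23
    else:
        print(factor)
    return x

if height > factor and factor != factor:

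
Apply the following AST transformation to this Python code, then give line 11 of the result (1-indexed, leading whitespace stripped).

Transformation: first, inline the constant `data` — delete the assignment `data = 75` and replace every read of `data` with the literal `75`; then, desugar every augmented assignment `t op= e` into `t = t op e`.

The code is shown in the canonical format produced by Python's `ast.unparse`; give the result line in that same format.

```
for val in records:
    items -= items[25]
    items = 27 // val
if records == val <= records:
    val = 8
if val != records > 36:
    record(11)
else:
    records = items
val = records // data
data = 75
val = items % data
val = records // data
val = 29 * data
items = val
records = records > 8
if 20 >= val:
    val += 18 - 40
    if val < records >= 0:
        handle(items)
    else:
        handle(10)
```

Transformed code:
for val in records:
    items = items - items[25]
    items = 27 // val
if records == val <= records:
    val = 8
if val != records > 36:
    record(11)
else:
    records = items
val = records // 75
val = items % 75
val = records // 75
val = 29 * 75
items = val
records = records > 8
if 20 >= val:
    val = val + (18 - 40)
    if val < records >= 0:
        handle(items)
    else:
        handle(10)

val = items % 75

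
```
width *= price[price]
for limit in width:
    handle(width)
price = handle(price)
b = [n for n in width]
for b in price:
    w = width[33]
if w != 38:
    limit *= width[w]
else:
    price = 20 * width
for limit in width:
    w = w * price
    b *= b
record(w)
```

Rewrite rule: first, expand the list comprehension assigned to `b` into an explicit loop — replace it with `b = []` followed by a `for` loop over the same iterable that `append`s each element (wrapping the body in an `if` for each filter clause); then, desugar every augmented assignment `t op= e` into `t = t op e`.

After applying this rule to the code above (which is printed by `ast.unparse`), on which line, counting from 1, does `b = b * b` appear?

Transformed code:
width = width * price[price]
for limit in width:
    handle(width)
price = handle(price)
b = []
for n in width:
    b.append(n)
for b in price:
    w = width[33]
if w != 38:
    limit = limit * width[w]
else:
    price = 20 * width
for limit in width:
    w = w * price
    b = b * b
record(w)

16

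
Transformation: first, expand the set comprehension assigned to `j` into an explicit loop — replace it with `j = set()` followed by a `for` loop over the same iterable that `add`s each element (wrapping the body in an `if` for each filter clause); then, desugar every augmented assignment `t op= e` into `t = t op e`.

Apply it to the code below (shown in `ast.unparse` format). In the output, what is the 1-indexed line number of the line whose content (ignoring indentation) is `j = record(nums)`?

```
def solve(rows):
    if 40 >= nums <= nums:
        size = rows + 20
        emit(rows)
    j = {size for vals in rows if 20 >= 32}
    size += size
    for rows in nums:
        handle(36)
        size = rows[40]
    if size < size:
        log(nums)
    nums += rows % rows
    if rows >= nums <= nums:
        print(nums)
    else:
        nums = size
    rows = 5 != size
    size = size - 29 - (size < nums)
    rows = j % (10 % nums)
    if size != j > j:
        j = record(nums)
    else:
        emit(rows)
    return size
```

Transformed code:
def solve(rows):
    if 40 >= nums <= nums:
        size = rows + 20
        emit(rows)
    j = set()
    for vals in rows:
        if 20 >= 32:
            j.add(size)
    size = size + size
    for rows in nums:
        handle(36)
        size = rows[40]
    if size < size:
        log(nums)
    nums = nums + rows % rows
    if rows >= nums <= nums:
        print(nums)
    else:
        nums = size
    rows = 5 != size
    size = size - 29 - (size < nums)
    rows = j % (10 % nums)
    if size != j > j:
        j = record(nums)
    else:
        emit(rows)
    return size

24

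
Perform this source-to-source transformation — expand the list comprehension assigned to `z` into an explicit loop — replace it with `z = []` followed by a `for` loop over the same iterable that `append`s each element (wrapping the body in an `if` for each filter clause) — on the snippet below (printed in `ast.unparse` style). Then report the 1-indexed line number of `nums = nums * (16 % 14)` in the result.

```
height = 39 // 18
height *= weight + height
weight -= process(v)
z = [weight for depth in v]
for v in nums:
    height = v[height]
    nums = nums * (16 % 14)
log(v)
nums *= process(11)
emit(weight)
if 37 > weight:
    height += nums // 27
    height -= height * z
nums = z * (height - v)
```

Transformed code:
height = 39 // 18
height *= weight + height
weight -= process(v)
z = []
for depth in v:
    z.append(weight)
for v in nums:
    height = v[height]
    nums = nums * (16 % 14)
log(v)
nums *= process(11)
emit(weight)
if 37 > weight:
    height += nums // 27
    height -= height * z
nums = z * (height - v)

9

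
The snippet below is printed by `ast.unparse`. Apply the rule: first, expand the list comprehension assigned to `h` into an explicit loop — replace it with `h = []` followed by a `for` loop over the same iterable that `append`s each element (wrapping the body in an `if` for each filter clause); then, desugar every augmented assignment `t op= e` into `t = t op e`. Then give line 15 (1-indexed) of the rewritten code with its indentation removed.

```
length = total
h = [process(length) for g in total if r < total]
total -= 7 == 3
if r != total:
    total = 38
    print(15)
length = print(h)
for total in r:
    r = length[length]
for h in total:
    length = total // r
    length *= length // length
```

length = length * (length // length)

Transformed code:
length = total
h = []
for g in total:
    if r < total:
        h.append(process(length))
total = total - (7 == 3)
if r != total:
    total = 38
    print(15)
length = print(h)
for total in r:
    r = length[length]
for h in total:
    length = total // r
    length = length * (length // length)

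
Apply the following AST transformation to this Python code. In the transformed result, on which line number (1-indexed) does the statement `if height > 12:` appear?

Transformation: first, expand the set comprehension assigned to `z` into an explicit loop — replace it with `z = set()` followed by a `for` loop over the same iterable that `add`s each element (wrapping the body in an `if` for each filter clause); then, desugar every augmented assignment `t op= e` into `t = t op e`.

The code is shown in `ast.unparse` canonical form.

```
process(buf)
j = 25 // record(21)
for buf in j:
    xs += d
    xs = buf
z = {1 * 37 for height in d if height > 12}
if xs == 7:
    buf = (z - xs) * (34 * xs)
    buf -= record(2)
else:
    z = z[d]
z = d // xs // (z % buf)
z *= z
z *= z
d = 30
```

Transformed code:
process(buf)
j = 25 // record(21)
for buf in j:
    xs = xs + d
    xs = buf
z = set()
for height in d:
    if height > 12:
        z.add(1 * 37)
if xs == 7:
    buf = (z - xs) * (34 * xs)
    buf = buf - record(2)
else:
    z = z[d]
z = d // xs // (z % buf)
z = z * z
z = z * z
d = 30

8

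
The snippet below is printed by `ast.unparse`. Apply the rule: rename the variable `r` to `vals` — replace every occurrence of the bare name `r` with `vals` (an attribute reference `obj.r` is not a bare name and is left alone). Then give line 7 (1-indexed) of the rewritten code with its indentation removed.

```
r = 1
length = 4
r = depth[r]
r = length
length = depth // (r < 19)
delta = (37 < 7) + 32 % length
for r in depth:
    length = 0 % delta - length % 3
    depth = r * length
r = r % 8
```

Transformed code:
vals = 1
length = 4
vals = depth[vals]
vals = length
length = depth // (vals < 19)
delta = (37 < 7) + 32 % length
for vals in depth:
    length = 0 % delta - length % 3
    depth = vals * length
vals = vals % 8

for vals in depth:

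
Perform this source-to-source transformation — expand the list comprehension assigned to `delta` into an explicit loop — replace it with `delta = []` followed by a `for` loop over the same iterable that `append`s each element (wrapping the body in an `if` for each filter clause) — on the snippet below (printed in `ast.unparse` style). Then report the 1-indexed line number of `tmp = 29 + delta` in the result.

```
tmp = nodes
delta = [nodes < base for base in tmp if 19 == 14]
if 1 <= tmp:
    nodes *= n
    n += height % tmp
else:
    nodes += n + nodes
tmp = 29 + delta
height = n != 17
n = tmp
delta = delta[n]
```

11

Transformed code:
tmp = nodes
delta = []
for base in tmp:
    if 19 == 14:
        delta.append(nodes < base)
if 1 <= tmp:
    nodes *= n
    n += height % tmp
else:
    nodes += n + nodes
tmp = 29 + delta
height = n != 17
n = tmp
delta = delta[n]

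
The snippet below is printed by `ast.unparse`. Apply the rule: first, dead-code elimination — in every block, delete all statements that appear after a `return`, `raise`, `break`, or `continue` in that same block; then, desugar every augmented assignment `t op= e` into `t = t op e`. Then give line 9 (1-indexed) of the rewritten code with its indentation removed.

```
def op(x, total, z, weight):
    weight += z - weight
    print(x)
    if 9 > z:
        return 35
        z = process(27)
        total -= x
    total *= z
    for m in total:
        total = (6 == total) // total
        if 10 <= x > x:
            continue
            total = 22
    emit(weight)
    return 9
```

Transformed code:
def op(x, total, z, weight):
    weight = weight + (z - weight)
    print(x)
    if 9 > z:
        return 35
    total = total * z
    for m in total:
        total = (6 == total) // total
        if 10 <= x > x:
            continue
    emit(weight)
    return 9

if 10 <= x > x:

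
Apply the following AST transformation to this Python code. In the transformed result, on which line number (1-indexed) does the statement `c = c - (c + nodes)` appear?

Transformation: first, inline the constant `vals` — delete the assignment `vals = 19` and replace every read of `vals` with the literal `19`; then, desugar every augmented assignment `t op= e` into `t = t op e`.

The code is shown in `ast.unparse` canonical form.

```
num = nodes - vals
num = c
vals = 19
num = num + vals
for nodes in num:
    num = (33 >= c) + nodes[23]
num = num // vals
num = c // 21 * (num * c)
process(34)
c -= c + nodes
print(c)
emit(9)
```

Transformed code:
num = nodes - 19
num = c
num = num + 19
for nodes in num:
    num = (33 >= c) + nodes[23]
num = num // 19
num = c // 21 * (num * c)
process(34)
c = c - (c + nodes)
print(c)
emit(9)

9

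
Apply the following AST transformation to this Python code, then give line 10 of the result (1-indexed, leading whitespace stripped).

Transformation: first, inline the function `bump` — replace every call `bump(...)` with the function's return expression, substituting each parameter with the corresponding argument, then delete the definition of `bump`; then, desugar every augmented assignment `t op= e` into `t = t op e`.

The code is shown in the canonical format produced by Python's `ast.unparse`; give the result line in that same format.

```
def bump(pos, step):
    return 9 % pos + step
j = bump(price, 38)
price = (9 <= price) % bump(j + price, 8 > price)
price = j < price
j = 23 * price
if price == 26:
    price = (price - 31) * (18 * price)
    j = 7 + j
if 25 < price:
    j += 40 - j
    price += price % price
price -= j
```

Transformed code:
j = 9 % price + 38
price = (9 <= price) % (9 % (j + price) + (8 > price))
price = j < price
j = 23 * price
if price == 26:
    price = (price - 31) * (18 * price)
    j = 7 + j
if 25 < price:
    j = j + (40 - j)
    price = price + price % price
price = price - j

price = price + price % price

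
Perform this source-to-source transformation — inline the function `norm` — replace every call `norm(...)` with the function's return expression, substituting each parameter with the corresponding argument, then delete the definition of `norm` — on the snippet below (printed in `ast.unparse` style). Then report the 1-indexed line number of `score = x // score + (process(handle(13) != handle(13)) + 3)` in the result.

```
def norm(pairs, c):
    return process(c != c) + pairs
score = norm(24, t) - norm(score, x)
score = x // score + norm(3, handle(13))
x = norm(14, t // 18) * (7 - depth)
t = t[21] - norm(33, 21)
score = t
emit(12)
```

Transformed code:
score = process(t != t) + 24 - (process(x != x) + score)
score = x // score + (process(handle(13) != handle(13)) + 3)
x = (process(t // 18 != t // 18) + 14) * (7 - depth)
t = t[21] - (process(21 != 21) + 33)
score = t
emit(12)

2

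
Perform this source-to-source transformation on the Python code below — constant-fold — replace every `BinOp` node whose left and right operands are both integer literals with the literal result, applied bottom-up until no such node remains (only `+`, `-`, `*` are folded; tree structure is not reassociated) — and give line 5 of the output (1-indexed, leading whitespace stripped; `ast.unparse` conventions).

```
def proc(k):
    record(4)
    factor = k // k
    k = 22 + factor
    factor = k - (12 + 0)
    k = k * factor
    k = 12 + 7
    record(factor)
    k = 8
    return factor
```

Transformed code:
def proc(k):
    record(4)
    factor = k // k
    k = 22 + factor
    factor = k - 12
    k = k * factor
    k = 19
    record(factor)
    k = 8
    return factor

factor = k - 12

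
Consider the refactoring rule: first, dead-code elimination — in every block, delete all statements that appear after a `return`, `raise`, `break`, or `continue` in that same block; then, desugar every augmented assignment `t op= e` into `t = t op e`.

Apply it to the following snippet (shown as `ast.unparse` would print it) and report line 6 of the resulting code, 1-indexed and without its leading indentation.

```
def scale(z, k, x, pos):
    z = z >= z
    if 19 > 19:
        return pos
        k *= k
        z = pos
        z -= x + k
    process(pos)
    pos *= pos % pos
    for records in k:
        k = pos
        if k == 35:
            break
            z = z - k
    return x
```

Transformed code:
def scale(z, k, x, pos):
    z = z >= z
    if 19 > 19:
        return pos
    process(pos)
    pos = pos * (pos % pos)
    for records in k:
        k = pos
        if k == 35:
            break
    return x

pos = pos * (pos % pos)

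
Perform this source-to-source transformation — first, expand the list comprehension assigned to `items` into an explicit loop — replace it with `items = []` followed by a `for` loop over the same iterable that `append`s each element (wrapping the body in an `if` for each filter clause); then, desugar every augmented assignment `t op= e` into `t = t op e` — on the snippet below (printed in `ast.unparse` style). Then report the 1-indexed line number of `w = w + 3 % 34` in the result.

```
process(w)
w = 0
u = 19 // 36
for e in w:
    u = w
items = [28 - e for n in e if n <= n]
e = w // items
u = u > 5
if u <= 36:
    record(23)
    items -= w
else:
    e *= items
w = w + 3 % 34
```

Transformed code:
process(w)
w = 0
u = 19 // 36
for e in w:
    u = w
items = []
for n in e:
    if n <= n:
        items.append(28 - e)
e = w // items
u = u > 5
if u <= 36:
    record(23)
    items = items - w
else:
    e = e * items
w = w + 3 % 34

17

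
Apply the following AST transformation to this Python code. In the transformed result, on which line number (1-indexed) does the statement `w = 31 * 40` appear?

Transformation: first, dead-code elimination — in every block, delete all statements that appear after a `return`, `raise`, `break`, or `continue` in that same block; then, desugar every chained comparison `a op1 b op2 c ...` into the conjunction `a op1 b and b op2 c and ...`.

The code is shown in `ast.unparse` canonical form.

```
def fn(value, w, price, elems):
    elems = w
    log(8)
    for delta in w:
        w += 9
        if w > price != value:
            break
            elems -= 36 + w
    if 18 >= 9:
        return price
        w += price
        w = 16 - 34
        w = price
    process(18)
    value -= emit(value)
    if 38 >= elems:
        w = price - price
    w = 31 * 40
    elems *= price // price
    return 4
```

14

Transformed code:
def fn(value, w, price, elems):
    elems = w
    log(8)
    for delta in w:
        w += 9
        if w > price and price != value:
            break
    if 18 >= 9:
        return price
    process(18)
    value -= emit(value)
    if 38 >= elems:
        w = price - price
    w = 31 * 40
    elems *= price // price
    return 4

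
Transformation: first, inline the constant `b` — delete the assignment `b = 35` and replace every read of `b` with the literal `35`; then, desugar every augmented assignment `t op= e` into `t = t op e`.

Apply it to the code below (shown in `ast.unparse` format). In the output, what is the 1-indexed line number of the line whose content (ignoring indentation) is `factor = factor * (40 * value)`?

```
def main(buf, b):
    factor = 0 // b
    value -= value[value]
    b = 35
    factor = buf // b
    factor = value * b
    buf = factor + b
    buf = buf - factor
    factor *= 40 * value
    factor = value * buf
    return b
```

Transformed code:
def main(buf, b):
    factor = 0 // 35
    value = value - value[value]
    factor = buf // 35
    factor = value * 35
    buf = factor + 35
    buf = buf - factor
    factor = factor * (40 * value)
    factor = value * buf
    return 35

8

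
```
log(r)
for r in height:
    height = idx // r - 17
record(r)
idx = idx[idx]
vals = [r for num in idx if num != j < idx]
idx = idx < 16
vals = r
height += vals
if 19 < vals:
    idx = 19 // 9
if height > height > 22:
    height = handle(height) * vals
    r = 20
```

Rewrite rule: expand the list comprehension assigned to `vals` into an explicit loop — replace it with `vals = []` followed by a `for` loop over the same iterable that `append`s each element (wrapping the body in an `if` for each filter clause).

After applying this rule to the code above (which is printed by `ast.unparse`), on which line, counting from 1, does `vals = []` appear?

Transformed code:
log(r)
for r in height:
    height = idx // r - 17
record(r)
idx = idx[idx]
vals = []
for num in idx:
    if num != j < idx:
        vals.append(r)
idx = idx < 16
vals = r
height += vals
if 19 < vals:
    idx = 19 // 9
if height > height > 22:
    height = handle(height) * vals
    r = 20

6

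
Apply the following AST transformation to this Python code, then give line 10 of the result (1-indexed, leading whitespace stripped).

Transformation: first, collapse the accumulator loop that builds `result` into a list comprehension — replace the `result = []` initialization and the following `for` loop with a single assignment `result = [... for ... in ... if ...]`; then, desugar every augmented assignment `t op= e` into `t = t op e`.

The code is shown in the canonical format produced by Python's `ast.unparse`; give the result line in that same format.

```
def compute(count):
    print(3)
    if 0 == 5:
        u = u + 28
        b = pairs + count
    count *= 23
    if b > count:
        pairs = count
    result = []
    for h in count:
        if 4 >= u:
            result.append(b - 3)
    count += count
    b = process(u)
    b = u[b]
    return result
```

count = count + count

Transformed code:
def compute(count):
    print(3)
    if 0 == 5:
        u = u + 28
        b = pairs + count
    count = count * 23
    if b > count:
        pairs = count
    result = [b - 3 for h in count if 4 >= u]
    count = count + count
    b = process(u)
    b = u[b]
    return result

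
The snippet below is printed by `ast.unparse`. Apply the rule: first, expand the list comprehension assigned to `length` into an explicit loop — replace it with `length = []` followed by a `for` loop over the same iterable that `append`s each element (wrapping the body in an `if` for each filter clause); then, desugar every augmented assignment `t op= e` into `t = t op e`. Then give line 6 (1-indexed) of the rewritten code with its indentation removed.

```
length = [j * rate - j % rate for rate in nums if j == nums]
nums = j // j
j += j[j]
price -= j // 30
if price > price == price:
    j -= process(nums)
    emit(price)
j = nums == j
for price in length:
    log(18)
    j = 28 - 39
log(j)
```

j = j + j[j]

Transformed code:
length = []
for rate in nums:
    if j == nums:
        length.append(j * rate - j % rate)
nums = j // j
j = j + j[j]
price = price - j // 30
if price > price == price:
    j = j - process(nums)
    emit(price)
j = nums == j
for price in length:
    log(18)
    j = 28 - 39
log(j)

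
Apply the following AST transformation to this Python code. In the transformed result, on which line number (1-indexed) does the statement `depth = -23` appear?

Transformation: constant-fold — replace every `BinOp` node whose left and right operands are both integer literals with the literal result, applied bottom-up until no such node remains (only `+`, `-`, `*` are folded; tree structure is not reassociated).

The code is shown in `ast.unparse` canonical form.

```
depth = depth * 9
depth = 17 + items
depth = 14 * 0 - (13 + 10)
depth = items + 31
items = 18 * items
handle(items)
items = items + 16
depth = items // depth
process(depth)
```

Transformed code:
depth = depth * 9
depth = 17 + items
depth = -23
depth = items + 31
items = 18 * items
handle(items)
items = items + 16
depth = items // depth
process(depth)

3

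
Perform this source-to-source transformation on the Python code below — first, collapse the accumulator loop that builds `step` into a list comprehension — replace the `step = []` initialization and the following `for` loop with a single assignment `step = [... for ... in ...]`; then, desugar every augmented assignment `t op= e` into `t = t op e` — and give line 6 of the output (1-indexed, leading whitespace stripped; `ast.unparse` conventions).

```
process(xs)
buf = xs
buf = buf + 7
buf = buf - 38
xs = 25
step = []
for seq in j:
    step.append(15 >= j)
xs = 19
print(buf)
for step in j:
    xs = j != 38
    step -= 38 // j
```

step = [15 >= j for seq in j]

Transformed code:
process(xs)
buf = xs
buf = buf + 7
buf = buf - 38
xs = 25
step = [15 >= j for seq in j]
xs = 19
print(buf)
for step in j:
    xs = j != 38
    step = step - 38 // j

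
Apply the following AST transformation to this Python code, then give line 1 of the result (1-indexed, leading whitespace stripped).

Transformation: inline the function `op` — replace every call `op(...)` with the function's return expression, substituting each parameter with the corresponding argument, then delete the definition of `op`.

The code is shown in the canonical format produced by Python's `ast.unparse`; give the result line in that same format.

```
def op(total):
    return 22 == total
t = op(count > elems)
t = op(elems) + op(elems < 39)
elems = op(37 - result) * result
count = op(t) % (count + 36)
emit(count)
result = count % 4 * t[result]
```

Transformed code:
t = 22 == (count > elems)
t = (22 == elems) + (22 == (elems < 39))
elems = (22 == 37 - result) * result
count = (22 == t) % (count + 36)
emit(count)
result = count % 4 * t[result]

t = 22 == (count > elems)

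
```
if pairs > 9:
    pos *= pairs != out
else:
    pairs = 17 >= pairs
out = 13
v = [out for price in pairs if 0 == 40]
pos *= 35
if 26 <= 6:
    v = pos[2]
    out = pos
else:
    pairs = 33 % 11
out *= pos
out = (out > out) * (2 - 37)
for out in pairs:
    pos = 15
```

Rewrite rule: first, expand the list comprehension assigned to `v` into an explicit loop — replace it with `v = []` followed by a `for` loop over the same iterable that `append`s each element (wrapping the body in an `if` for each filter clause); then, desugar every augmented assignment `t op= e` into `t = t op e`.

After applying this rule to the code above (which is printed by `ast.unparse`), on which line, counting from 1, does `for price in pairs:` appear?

7

Transformed code:
if pairs > 9:
    pos = pos * (pairs != out)
else:
    pairs = 17 >= pairs
out = 13
v = []
for price in pairs:
    if 0 == 40:
        v.append(out)
pos = pos * 35
if 26 <= 6:
    v = pos[2]
    out = pos
else:
    pairs = 33 % 11
out = out * pos
out = (out > out) * (2 - 37)
for out in pairs:
    pos = 15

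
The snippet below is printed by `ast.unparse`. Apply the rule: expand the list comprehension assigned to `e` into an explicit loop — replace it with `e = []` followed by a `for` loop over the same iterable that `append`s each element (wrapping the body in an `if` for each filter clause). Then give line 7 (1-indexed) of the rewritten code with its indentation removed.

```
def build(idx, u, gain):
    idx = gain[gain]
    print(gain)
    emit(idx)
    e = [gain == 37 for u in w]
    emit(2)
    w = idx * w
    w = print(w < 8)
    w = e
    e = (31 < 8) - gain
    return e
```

Transformed code:
def build(idx, u, gain):
    idx = gain[gain]
    print(gain)
    emit(idx)
    e = []
    for u in w:
        e.append(gain == 37)
    emit(2)
    w = idx * w
    w = print(w < 8)
    w = e
    e = (31 < 8) - gain
    return e

e.append(gain == 37)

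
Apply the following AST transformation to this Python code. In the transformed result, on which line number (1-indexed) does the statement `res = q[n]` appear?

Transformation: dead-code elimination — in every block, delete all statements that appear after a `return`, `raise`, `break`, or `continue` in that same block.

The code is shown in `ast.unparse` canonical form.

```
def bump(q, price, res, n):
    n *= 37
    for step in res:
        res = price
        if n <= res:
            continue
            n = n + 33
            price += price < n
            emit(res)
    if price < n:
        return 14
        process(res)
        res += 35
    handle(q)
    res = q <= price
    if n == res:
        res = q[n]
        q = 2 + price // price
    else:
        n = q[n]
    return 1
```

12

Transformed code:
def bump(q, price, res, n):
    n *= 37
    for step in res:
        res = price
        if n <= res:
            continue
    if price < n:
        return 14
    handle(q)
    res = q <= price
    if n == res:
        res = q[n]
        q = 2 + price // price
    else:
        n = q[n]
    return 1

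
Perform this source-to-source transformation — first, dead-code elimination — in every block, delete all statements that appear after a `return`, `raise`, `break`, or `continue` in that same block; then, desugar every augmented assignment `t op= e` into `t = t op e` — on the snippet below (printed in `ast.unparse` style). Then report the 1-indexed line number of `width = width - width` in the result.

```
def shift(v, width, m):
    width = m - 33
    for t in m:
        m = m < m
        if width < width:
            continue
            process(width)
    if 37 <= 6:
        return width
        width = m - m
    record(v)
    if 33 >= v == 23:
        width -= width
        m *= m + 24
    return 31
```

Transformed code:
def shift(v, width, m):
    width = m - 33
    for t in m:
        m = m < m
        if width < width:
            continue
    if 37 <= 6:
        return width
    record(v)
    if 33 >= v == 23:
        width = width - width
        m = m * (m + 24)
    return 31

11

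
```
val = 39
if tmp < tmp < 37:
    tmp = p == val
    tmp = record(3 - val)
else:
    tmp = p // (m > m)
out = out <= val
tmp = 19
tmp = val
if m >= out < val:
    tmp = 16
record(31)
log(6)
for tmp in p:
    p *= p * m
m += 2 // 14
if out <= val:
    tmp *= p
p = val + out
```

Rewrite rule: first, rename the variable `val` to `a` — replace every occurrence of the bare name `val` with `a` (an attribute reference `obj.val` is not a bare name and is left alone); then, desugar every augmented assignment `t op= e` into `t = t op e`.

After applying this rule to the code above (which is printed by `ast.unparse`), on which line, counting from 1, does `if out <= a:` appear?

Transformed code:
a = 39
if tmp < tmp < 37:
    tmp = p == a
    tmp = record(3 - a)
else:
    tmp = p // (m > m)
out = out <= a
tmp = 19
tmp = a
if m >= out < a:
    tmp = 16
record(31)
log(6)
for tmp in p:
    p = p * (p * m)
m = m + 2 // 14
if out <= a:
    tmp = tmp * p
p = a + out

17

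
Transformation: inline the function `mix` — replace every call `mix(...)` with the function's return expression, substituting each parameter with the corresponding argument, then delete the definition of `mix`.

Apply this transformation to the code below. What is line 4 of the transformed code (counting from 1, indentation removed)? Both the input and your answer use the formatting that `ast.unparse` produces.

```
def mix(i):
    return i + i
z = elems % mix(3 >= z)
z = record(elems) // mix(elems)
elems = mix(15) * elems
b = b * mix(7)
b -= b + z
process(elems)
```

b = b * (7 + 7)

Transformed code:
z = elems % ((3 >= z) + (3 >= z))
z = record(elems) // (elems + elems)
elems = (15 + 15) * elems
b = b * (7 + 7)
b -= b + z
process(elems)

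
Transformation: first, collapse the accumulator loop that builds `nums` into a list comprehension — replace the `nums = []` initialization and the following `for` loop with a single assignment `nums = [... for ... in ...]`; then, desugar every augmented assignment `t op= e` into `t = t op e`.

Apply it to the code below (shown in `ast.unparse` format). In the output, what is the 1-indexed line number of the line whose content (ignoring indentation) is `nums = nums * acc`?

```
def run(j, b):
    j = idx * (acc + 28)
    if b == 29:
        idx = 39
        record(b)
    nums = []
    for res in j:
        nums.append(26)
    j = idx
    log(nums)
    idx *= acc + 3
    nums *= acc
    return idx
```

10

Transformed code:
def run(j, b):
    j = idx * (acc + 28)
    if b == 29:
        idx = 39
        record(b)
    nums = [26 for res in j]
    j = idx
    log(nums)
    idx = idx * (acc + 3)
    nums = nums * acc
    return idx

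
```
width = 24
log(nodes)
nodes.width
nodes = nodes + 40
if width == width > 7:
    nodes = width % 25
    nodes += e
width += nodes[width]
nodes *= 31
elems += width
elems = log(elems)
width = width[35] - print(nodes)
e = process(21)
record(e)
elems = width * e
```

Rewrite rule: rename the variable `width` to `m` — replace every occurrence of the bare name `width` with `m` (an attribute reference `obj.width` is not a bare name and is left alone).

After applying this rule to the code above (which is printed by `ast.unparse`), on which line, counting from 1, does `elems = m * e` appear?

Transformed code:
m = 24
log(nodes)
nodes.width
nodes = nodes + 40
if m == m > 7:
    nodes = m % 25
    nodes += e
m += nodes[m]
nodes *= 31
elems += m
elems = log(elems)
m = m[35] - print(nodes)
e = process(21)
record(e)
elems = m * e

15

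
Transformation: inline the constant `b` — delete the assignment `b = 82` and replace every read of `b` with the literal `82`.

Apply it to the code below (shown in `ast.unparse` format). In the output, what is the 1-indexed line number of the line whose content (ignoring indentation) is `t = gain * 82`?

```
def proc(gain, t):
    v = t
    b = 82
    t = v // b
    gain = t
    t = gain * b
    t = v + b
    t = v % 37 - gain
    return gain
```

Transformed code:
def proc(gain, t):
    v = t
    t = v // 82
    gain = t
    t = gain * 82
    t = v + 82
    t = v % 37 - gain
    return gain

5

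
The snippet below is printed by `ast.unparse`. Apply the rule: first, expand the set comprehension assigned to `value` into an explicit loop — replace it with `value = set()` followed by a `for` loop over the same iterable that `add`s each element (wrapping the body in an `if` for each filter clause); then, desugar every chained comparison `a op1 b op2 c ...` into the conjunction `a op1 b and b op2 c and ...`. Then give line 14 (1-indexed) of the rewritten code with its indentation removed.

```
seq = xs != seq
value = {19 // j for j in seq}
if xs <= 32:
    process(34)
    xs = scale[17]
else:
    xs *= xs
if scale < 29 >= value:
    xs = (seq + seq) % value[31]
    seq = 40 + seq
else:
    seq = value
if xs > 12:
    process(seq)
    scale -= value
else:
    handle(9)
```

seq = value

Transformed code:
seq = xs != seq
value = set()
for j in seq:
    value.add(19 // j)
if xs <= 32:
    process(34)
    xs = scale[17]
else:
    xs *= xs
if scale < 29 and 29 >= value:
    xs = (seq + seq) % value[31]
    seq = 40 + seq
else:
    seq = value
if xs > 12:
    process(seq)
    scale -= value
else:
    handle(9)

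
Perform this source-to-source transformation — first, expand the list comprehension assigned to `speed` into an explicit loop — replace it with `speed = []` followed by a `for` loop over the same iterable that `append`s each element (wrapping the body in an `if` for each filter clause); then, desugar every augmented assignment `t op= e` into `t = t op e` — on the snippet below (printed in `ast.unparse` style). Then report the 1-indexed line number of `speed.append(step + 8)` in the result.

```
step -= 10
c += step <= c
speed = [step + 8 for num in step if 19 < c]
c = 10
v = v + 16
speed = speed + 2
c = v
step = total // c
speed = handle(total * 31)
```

Transformed code:
step = step - 10
c = c + (step <= c)
speed = []
for num in step:
    if 19 < c:
        speed.append(step + 8)
c = 10
v = v + 16
speed = speed + 2
c = v
step = total // c
speed = handle(total * 31)

6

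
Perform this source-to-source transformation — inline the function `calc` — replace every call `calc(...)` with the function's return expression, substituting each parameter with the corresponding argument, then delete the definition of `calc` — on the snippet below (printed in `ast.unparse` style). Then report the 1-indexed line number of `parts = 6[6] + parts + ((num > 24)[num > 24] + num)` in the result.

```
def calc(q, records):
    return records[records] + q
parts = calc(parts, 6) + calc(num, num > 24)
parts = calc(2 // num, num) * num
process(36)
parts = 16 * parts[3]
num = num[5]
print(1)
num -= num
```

1

Transformed code:
parts = 6[6] + parts + ((num > 24)[num > 24] + num)
parts = (num[num] + 2 // num) * num
process(36)
parts = 16 * parts[3]
num = num[5]
print(1)
num -= num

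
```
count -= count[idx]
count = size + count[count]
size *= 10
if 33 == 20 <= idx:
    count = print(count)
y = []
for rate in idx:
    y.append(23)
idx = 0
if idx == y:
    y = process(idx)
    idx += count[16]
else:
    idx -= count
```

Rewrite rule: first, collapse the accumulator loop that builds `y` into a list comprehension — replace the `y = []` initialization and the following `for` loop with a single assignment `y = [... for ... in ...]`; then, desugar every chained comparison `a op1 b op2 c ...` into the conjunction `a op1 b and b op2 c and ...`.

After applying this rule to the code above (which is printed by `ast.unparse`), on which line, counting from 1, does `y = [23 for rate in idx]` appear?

6

Transformed code:
count -= count[idx]
count = size + count[count]
size *= 10
if 33 == 20 and 20 <= idx:
    count = print(count)
y = [23 for rate in idx]
idx = 0
if idx == y:
    y = process(idx)
    idx += count[16]
else:
    idx -= count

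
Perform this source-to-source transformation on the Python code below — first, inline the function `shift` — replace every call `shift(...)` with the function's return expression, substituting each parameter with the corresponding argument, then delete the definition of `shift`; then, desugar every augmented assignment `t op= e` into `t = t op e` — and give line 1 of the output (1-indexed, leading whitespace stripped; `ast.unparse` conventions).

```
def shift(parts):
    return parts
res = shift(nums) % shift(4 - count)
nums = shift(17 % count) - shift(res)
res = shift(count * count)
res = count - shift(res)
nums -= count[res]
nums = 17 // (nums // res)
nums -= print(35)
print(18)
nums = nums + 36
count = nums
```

res = nums % (4 - count)

Transformed code:
res = nums % (4 - count)
nums = 17 % count - res
res = count * count
res = count - res
nums = nums - count[res]
nums = 17 // (nums // res)
nums = nums - print(35)
print(18)
nums = nums + 36
count = nums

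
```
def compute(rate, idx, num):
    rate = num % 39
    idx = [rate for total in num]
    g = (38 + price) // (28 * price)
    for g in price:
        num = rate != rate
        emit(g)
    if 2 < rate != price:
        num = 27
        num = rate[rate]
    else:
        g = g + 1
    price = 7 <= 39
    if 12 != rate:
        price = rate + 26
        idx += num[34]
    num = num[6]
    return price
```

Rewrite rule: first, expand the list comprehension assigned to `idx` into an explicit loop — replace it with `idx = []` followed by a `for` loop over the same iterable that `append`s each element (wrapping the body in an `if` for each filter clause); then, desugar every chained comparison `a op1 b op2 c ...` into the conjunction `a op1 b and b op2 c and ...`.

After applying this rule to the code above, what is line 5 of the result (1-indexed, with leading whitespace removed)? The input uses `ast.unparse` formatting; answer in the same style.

Transformed code:
def compute(rate, idx, num):
    rate = num % 39
    idx = []
    for total in num:
        idx.append(rate)
    g = (38 + price) // (28 * price)
    for g in price:
        num = rate != rate
        emit(g)
    if 2 < rate and rate != price:
        num = 27
        num = rate[rate]
    else:
        g = g + 1
    price = 7 <= 39
    if 12 != rate:
        price = rate + 26
        idx += num[34]
    num = num[6]
    return price

idx.append(rate)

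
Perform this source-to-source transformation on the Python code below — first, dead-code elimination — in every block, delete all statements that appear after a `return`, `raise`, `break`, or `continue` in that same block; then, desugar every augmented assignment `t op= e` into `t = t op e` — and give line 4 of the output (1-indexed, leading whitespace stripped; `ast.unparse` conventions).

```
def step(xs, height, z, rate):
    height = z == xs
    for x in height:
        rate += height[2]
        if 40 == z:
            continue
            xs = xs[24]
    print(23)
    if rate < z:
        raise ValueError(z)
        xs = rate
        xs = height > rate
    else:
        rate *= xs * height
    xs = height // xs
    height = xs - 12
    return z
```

rate = rate + height[2]

Transformed code:
def step(xs, height, z, rate):
    height = z == xs
    for x in height:
        rate = rate + height[2]
        if 40 == z:
            continue
    print(23)
    if rate < z:
        raise ValueError(z)
    else:
        rate = rate * (xs * height)
    xs = height // xs
    height = xs - 12
    return z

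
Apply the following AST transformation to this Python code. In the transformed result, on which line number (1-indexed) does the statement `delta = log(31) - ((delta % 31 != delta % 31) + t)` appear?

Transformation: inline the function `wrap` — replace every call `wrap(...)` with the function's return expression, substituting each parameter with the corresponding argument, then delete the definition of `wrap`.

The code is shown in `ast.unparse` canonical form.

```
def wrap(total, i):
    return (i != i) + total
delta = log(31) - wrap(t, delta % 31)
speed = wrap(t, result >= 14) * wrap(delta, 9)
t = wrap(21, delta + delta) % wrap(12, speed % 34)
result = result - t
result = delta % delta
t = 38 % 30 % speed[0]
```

Transformed code:
delta = log(31) - ((delta % 31 != delta % 31) + t)
speed = (((result >= 14) != (result >= 14)) + t) * ((9 != 9) + delta)
t = ((delta + delta != delta + delta) + 21) % ((speed % 34 != speed % 34) + 12)
result = result - t
result = delta % delta
t = 38 % 30 % speed[0]

1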